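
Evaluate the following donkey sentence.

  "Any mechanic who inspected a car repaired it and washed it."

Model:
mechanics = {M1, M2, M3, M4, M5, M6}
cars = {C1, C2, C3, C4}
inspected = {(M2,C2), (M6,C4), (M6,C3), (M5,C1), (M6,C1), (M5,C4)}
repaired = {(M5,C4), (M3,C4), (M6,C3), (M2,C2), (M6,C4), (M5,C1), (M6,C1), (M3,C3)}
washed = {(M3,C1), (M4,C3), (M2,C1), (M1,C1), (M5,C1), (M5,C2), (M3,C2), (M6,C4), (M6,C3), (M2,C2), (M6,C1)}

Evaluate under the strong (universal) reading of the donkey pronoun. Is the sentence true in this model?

False

"it" takes "a car" as antecedent — a donkey pronoun bound across the clause boundary.
Strong reading: for every (m,c) with inspected(m,c), repaired(m,c) ∧ washed(m,c).
Restrictor pairs: (M2,C2) ✓  (M5,C1) ✓  (M5,C4) ✗  (M6,C1) ✓  (M6,C3) ✓  (M6,C4) ✓
Counterexample: (M5,C4) is in inspected but fails the scope.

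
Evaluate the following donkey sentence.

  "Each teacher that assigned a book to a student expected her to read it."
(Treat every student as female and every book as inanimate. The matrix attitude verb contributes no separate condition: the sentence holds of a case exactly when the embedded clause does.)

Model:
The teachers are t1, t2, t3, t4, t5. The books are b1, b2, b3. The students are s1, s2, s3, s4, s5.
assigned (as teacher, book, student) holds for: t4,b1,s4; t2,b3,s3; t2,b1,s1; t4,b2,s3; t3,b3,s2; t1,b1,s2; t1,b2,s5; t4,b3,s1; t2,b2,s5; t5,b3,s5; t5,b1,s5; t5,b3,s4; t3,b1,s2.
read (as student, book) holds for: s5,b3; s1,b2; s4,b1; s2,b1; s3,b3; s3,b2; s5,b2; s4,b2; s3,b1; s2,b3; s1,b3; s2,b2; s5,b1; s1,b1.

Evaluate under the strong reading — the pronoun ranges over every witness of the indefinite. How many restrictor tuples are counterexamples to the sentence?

"her" takes "a student" as antecedent and "it" takes "a book"; both are donkey pronouns co-varying with the restrictor.
Strong reading: for every (t,b,s) with assigned(t,b,s), read(s,b).
Restrictor triples: (t1,b1,s2)→read(s2,b1) ✓  (t1,b2,s5)→read(s5,b2) ✓  (t2,b1,s1)→read(s1,b1) ✓  (t2,b2,s5)→read(s5,b2) ✓  (t2,b3,s3)→read(s3,b3) ✓  (t3,b1,s2)→read(s2,b1) ✓  (t3,b3,s2)→read(s2,b3) ✓  (t4,b1,s4)→read(s4,b1) ✓  (t4,b2,s3)→read(s3,b2) ✓  (t4,b3,s1)→read(s1,b3) ✓  (t5,b1,s5)→read(s5,b1) ✓  (t5,b3,s4)→read(s4,b3) ✗  (t5,b3,s5)→read(s5,b3) ✓
Counterexamples (restrictor triples failing the scope): 1.

1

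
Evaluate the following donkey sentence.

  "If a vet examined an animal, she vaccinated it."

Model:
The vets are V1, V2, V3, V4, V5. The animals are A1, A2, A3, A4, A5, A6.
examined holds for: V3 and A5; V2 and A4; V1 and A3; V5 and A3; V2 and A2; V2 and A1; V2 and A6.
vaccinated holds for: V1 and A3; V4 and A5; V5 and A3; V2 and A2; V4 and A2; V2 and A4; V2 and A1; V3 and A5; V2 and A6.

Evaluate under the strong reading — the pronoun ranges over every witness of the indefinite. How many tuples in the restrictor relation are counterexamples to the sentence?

0

"it" takes "an animal" as antecedent — a donkey pronoun bound across the clause boundary.
Strong reading: for every (v,a) with examined(v,a), vaccinated(v,a).
Restrictor pairs: (V1,A3) ✓  (V2,A1) ✓  (V2,A2) ✓  (V2,A4) ✓  (V2,A6) ✓  (V3,A5) ✓  (V5,A3) ✓
Counterexamples (restrictor pairs failing the scope): 0.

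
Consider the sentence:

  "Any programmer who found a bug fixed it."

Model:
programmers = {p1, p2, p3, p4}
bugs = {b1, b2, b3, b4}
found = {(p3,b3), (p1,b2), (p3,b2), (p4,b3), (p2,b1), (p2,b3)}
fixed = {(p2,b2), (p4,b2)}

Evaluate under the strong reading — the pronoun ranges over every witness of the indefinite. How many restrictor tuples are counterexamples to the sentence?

"it" takes "a bug" as antecedent — a donkey pronoun bound across the clause boundary.
Strong reading: for every (p,b) with found(p,b), fixed(p,b).
Restrictor pairs: (p1,b2) ✗  (p2,b1) ✗  (p2,b3) ✗  (p3,b2) ✗  (p3,b3) ✗  (p4,b3) ✗
Counterexamples (restrictor pairs failing the scope): 6.

6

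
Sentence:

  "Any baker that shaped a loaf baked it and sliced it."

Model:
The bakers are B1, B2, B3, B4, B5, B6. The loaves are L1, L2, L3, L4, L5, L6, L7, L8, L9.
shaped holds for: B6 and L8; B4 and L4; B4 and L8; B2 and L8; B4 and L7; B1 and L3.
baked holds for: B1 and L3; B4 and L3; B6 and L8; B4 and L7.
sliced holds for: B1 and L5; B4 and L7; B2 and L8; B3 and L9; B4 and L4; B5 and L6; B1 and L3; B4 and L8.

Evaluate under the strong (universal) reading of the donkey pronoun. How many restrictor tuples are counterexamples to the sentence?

4

"it" takes "a loaf" as antecedent — a donkey pronoun bound across the clause boundary.
Strong reading: for every (b,l) with shaped(b,l), baked(b,l) ∧ sliced(b,l).
Restrictor pairs: (B1,L3) ✓  (B2,L8) ✗  (B4,L4) ✗  (B4,L7) ✓  (B4,L8) ✗  (B6,L8) ✗
Counterexamples (restrictor pairs failing the scope): 4.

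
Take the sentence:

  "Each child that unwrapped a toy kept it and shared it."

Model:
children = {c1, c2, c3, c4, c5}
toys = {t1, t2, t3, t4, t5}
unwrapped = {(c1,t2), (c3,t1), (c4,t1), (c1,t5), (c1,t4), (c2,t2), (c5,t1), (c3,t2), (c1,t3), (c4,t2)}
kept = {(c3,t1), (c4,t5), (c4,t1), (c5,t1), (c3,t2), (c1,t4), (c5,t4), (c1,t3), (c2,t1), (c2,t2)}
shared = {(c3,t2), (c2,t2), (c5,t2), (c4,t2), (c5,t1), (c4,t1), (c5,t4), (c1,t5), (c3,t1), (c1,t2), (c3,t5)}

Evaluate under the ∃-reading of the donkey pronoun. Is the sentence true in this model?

"it" takes "a toy" as antecedent — a donkey pronoun bound across the clause boundary.
Weak reading: every child c with some unwrapped-toy has at least one unwrapped-toy t such that kept(c,t) ∧ shared(c,t).
Per child: c1:✗  c2:✓  c3:✓  c4:✓  c5:✓
c1 has no witness among its unwrapped-toys.

False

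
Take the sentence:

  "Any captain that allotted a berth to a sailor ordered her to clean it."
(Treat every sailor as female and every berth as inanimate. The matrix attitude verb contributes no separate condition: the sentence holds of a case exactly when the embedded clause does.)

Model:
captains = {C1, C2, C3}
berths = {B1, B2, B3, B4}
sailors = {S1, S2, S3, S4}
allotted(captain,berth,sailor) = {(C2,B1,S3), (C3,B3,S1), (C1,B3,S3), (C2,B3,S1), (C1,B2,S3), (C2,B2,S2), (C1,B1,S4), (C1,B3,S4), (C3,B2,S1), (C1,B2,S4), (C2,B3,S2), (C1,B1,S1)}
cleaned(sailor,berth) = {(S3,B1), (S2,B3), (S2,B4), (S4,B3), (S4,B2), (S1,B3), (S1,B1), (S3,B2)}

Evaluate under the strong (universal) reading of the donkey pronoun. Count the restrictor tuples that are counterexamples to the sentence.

4

"her" takes "a sailor" as antecedent and "it" takes "a berth"; both are donkey pronouns co-varying with the restrictor.
Strong reading: for every (c,b,s) with allotted(c,b,s), cleaned(s,b).
Restrictor triples: (C1,B1,S1)→cleaned(S1,B1) ✓  (C1,B1,S4)→cleaned(S4,B1) ✗  (C1,B2,S3)→cleaned(S3,B2) ✓  (C1,B2,S4)→cleaned(S4,B2) ✓  (C1,B3,S3)→cleaned(S3,B3) ✗  (C1,B3,S4)→cleaned(S4,B3) ✓  (C2,B1,S3)→cleaned(S3,B1) ✓  (C2,B2,S2)→cleaned(S2,B2) ✗  (C2,B3,S1)→cleaned(S1,B3) ✓  (C2,B3,S2)→cleaned(S2,B3) ✓  (C3,B2,S1)→cleaned(S1,B2) ✗  (C3,B3,S1)→cleaned(S1,B3) ✓
Counterexamples (restrictor triples failing the scope): 4.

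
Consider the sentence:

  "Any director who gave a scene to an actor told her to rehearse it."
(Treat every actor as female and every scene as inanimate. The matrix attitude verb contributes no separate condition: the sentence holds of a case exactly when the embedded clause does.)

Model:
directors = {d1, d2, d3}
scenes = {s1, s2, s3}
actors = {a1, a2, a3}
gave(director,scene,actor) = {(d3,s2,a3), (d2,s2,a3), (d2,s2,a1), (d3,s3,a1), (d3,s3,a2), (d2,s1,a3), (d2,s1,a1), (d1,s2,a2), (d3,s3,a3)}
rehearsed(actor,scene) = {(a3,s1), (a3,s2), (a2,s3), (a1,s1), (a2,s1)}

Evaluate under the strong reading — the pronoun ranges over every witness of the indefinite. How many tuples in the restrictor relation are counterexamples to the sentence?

"her" takes "an actor" as antecedent and "it" takes "a scene"; both are donkey pronouns co-varying with the restrictor.
Strong reading: for every (d,s,a) with gave(d,s,a), rehearsed(a,s).
Restrictor triples: (d1,s2,a2)→rehearsed(a2,s2) ✗  (d2,s1,a1)→rehearsed(a1,s1) ✓  (d2,s1,a3)→rehearsed(a3,s1) ✓  (d2,s2,a1)→rehearsed(a1,s2) ✗  (d2,s2,a3)→rehearsed(a3,s2) ✓  (d3,s2,a3)→rehearsed(a3,s2) ✓  (d3,s3,a1)→rehearsed(a1,s3) ✗  (d3,s3,a2)→rehearsed(a2,s3) ✓  (d3,s3,a3)→rehearsed(a3,s3) ✗
Counterexamples (restrictor triples failing the scope): 4.

4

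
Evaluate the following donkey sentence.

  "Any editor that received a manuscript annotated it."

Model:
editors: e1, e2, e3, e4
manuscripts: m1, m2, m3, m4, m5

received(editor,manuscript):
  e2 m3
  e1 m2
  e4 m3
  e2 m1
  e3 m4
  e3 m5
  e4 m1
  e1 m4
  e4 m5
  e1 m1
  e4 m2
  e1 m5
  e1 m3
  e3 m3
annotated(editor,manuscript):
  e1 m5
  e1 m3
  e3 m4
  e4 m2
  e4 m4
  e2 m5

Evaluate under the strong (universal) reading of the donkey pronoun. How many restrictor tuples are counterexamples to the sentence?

"it" takes "a manuscript" as antecedent — a donkey pronoun bound across the clause boundary.
Strong reading: for every (e,m) with received(e,m), annotated(e,m).
Restrictor pairs: (e1,m1) ✗  (e1,m2) ✗  (e1,m3) ✓  (e1,m4) ✗  (e1,m5) ✓  (e2,m1) ✗  (e2,m3) ✗  (e3,m3) ✗  (e3,m4) ✓  (e3,m5) ✗  (e4,m1) ✗  (e4,m2) ✓  (e4,m3) ✗  (e4,m5) ✗
Counterexamples (restrictor pairs failing the scope): 10.

10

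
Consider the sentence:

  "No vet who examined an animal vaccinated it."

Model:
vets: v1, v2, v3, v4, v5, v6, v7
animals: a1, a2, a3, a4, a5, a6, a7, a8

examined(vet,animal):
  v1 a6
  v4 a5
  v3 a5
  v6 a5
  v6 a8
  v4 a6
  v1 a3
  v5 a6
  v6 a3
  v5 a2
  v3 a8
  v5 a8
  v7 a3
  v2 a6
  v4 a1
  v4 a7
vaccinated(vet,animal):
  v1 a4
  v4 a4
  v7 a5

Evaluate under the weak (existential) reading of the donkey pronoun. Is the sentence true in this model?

"it" takes "an animal" as antecedent — a donkey pronoun bound across the clause boundary.
Truth condition: for no (v,a) with examined(v,a) does vaccinated(v,a) hold.
Restrictor pairs — does the scope hold? (v1,a3):fails  (v1,a6):fails  (v2,a6):fails  (v3,a5):fails  (v3,a8):fails  (v4,a1):fails  (v4,a5):fails  (v4,a6):fails  (v4,a7):fails  (v5,a2):fails  (v5,a6):fails  (v5,a8):fails  (v6,a3):fails  (v6,a5):fails  (v6,a8):fails  (v7,a3):fails
Scope holds for no restrictor pair, so the sentence is true.

True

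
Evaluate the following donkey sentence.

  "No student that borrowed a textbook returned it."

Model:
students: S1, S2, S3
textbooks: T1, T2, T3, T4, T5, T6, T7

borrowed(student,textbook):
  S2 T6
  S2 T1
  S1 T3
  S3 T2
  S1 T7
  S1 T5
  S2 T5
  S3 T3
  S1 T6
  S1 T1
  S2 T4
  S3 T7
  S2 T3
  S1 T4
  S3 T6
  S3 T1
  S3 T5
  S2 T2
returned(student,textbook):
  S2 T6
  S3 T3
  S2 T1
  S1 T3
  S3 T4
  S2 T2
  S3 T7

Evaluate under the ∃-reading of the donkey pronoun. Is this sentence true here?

False

"it" takes "a textbook" as antecedent — a donkey pronoun bound across the clause boundary.
Truth condition: for no (s,t) with borrowed(s,t) does returned(s,t) hold.
Restrictor pairs — does the scope hold? (S1,T1):fails  (S1,T3):holds  (S1,T4):fails  (S1,T5):fails  (S1,T6):fails  (S1,T7):fails  (S2,T1):holds  (S2,T2):holds  (S2,T3):fails  (S2,T4):fails  (S2,T5):fails  (S2,T6):holds  (S3,T1):fails  (S3,T2):fails  (S3,T3):holds  (S3,T5):fails  (S3,T6):fails  (S3,T7):holds
Scope holds for 6 pair(s), so the sentence is false.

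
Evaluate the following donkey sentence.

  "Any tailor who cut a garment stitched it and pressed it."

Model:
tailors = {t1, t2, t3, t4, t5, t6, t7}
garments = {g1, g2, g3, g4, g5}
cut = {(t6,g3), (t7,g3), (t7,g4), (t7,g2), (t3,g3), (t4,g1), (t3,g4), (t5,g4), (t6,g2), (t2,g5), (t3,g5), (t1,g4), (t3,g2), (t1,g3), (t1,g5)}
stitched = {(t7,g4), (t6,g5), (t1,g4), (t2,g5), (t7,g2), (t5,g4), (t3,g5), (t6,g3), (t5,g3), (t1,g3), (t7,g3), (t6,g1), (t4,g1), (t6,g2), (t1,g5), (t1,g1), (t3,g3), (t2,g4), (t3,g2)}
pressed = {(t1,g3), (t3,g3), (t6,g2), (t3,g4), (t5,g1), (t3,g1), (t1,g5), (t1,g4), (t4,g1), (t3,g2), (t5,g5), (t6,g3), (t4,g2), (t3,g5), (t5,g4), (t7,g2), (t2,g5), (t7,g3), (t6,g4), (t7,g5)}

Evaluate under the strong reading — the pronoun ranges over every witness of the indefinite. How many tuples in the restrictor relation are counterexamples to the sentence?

2

"it" takes "a garment" as antecedent — a donkey pronoun bound across the clause boundary.
Strong reading: for every (t,g) with cut(t,g), stitched(t,g) ∧ pressed(t,g).
Restrictor pairs: (t1,g3) ✓  (t1,g4) ✓  (t1,g5) ✓  (t2,g5) ✓  (t3,g2) ✓  (t3,g3) ✓  (t3,g4) ✗  (t3,g5) ✓  (t4,g1) ✓  (t5,g4) ✓  (t6,g2) ✓  (t6,g3) ✓  (t7,g2) ✓  (t7,g3) ✓  (t7,g4) ✗
Counterexamples (restrictor pairs failing the scope): 2.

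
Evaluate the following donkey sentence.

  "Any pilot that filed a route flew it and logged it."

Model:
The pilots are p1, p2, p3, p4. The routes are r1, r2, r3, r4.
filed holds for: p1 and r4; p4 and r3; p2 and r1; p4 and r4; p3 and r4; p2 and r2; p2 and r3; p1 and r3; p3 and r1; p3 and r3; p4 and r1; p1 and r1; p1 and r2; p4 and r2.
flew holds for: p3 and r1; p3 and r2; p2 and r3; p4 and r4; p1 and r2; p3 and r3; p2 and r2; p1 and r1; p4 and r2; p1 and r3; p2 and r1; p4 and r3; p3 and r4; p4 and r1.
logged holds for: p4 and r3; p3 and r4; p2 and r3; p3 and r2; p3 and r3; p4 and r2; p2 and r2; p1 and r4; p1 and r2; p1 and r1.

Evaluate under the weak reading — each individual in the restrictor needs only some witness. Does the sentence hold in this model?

"it" takes "a route" as antecedent — a donkey pronoun bound across the clause boundary.
Weak reading: every pilot p with some filed-route has at least one filed-route r such that flew(p,r) ∧ logged(p,r).
Per pilot: p1:✓  p2:✓  p3:✓  p4:✓
Every pilot in the restrictor has a witness.

True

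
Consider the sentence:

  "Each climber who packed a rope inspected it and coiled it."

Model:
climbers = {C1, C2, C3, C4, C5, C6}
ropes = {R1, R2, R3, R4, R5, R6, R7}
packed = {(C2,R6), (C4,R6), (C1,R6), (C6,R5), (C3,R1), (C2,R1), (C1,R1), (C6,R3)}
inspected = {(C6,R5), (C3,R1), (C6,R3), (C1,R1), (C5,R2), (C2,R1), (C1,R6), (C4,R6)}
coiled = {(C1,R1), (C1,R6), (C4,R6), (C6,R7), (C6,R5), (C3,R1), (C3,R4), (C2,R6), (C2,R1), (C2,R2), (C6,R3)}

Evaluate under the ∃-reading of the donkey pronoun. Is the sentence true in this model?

"it" takes "a rope" as antecedent — a donkey pronoun bound across the clause boundary.
Weak reading: every climber c with some packed-rope has at least one packed-rope r such that inspected(c,r) ∧ coiled(c,r).
Per climber: C1:✓  C2:✓  C3:✓  C4:✓  C6:✓
Every climber in the restrictor has a witness.

True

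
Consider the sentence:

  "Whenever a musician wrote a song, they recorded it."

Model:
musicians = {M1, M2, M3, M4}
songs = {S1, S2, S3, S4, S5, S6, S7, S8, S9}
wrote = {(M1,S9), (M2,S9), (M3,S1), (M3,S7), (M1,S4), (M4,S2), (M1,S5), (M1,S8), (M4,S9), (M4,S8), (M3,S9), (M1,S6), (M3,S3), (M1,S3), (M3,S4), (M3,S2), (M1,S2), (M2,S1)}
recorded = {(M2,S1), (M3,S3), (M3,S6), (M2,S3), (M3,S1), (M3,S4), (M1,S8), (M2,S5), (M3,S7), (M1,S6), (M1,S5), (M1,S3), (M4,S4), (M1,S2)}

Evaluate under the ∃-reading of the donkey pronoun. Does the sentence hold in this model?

"it" takes "a song" as antecedent — a donkey pronoun bound across the clause boundary.
Weak reading: every musician m with some wrote-song has at least one wrote-song s such that recorded(m,s).
Per musician: M1:✓  M2:✓  M3:✓  M4:✗
M4 has no witness among its wrote-songs.

False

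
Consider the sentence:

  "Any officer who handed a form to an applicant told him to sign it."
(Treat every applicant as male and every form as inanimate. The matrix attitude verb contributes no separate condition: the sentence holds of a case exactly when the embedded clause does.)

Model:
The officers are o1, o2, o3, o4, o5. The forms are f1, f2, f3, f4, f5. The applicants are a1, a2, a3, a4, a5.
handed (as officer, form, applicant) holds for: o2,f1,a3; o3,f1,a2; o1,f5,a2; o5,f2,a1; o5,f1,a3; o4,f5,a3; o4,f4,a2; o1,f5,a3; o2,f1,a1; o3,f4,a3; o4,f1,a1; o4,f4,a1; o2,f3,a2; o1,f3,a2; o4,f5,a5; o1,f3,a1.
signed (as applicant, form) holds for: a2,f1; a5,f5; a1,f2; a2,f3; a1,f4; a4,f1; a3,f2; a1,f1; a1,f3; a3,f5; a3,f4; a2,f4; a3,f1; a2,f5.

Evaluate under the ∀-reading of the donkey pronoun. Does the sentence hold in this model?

True

"him" takes "an applicant" as antecedent and "it" takes "a form"; both are donkey pronouns co-varying with the restrictor.
Strong reading: for every (o,f,a) with handed(o,f,a), signed(a,f).
Restrictor triples: (o1,f3,a1)→signed(a1,f3) ✓  (o1,f3,a2)→signed(a2,f3) ✓  (o1,f5,a2)→signed(a2,f5) ✓  (o1,f5,a3)→signed(a3,f5) ✓  (o2,f1,a1)→signed(a1,f1) ✓  (o2,f1,a3)→signed(a3,f1) ✓  (o2,f3,a2)→signed(a2,f3) ✓  (o3,f1,a2)→signed(a2,f1) ✓  (o3,f4,a3)→signed(a3,f4) ✓  (o4,f1,a1)→signed(a1,f1) ✓  (o4,f4,a1)→signed(a1,f4) ✓  (o4,f4,a2)→signed(a2,f4) ✓  (o4,f5,a3)→signed(a3,f5) ✓  (o4,f5,a5)→signed(a5,f5) ✓  (o5,f1,a3)→signed(a3,f1) ✓  (o5,f2,a1)→signed(a1,f2) ✓
Every restrictor triple satisfies the scope.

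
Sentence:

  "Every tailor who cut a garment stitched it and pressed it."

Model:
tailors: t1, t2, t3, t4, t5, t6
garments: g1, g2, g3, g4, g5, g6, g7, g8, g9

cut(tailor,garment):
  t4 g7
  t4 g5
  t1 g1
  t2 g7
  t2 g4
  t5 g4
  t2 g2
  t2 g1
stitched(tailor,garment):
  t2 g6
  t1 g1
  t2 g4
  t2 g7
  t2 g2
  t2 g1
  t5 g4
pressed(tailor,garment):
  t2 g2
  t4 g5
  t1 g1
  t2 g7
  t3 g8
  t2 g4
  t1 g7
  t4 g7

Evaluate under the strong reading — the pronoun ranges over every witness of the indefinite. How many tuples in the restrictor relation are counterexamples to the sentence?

4

"it" takes "a garment" as antecedent — a donkey pronoun bound across the clause boundary.
Strong reading: for every (t,g) with cut(t,g), stitched(t,g) ∧ pressed(t,g).
Restrictor pairs: (t1,g1) ✓  (t2,g1) ✗  (t2,g2) ✓  (t2,g4) ✓  (t2,g7) ✓  (t4,g5) ✗  (t4,g7) ✗  (t5,g4) ✗
Counterexamples (restrictor pairs failing the scope): 4.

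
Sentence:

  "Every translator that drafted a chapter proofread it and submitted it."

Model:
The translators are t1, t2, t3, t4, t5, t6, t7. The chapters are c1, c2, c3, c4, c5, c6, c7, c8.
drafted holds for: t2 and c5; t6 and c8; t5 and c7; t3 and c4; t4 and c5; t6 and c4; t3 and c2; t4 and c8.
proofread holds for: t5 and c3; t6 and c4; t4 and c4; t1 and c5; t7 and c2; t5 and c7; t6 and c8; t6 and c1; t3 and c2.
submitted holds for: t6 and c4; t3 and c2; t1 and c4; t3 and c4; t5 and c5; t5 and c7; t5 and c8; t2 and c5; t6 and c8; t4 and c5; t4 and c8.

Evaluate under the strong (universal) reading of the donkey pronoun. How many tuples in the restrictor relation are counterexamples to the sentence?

4

"it" takes "a chapter" as antecedent — a donkey pronoun bound across the clause boundary.
Strong reading: for every (t,c) with drafted(t,c), proofread(t,c) ∧ submitted(t,c).
Restrictor pairs: (t2,c5) ✗  (t3,c2) ✓  (t3,c4) ✗  (t4,c5) ✗  (t4,c8) ✗  (t5,c7) ✓  (t6,c4) ✓  (t6,c8) ✓
Counterexamples (restrictor pairs failing the scope): 4.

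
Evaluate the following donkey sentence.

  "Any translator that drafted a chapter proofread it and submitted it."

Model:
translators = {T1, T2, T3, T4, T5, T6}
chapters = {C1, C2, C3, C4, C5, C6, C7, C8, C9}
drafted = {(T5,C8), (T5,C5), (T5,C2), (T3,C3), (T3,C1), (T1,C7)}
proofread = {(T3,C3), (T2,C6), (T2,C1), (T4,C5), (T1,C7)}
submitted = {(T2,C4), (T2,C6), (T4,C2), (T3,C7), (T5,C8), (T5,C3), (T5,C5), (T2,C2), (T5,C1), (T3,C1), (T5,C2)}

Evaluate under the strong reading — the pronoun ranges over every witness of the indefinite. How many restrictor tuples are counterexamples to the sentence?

"it" takes "a chapter" as antecedent — a donkey pronoun bound across the clause boundary.
Strong reading: for every (t,c) with drafted(t,c), proofread(t,c) ∧ submitted(t,c).
Restrictor pairs: (T1,C7) ✗  (T3,C1) ✗  (T3,C3) ✗  (T5,C2) ✗  (T5,C5) ✗  (T5,C8) ✗
Counterexamples (restrictor pairs failing the scope): 6.

6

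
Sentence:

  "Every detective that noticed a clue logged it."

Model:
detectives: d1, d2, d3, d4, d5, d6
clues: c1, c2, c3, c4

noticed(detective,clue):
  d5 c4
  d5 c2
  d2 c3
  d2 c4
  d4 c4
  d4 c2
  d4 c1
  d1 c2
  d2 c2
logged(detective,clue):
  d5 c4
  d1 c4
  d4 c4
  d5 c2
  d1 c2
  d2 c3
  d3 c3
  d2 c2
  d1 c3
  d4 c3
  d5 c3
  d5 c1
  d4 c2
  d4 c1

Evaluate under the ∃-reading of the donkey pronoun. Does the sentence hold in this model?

"it" takes "a clue" as antecedent — a donkey pronoun bound across the clause boundary.
Weak reading: every detective d with some noticed-clue has at least one noticed-clue c such that logged(d,c).
Per detective: d1:✓  d2:✓  d4:✓  d5:✓
Every detective in the restrictor has a witness.

True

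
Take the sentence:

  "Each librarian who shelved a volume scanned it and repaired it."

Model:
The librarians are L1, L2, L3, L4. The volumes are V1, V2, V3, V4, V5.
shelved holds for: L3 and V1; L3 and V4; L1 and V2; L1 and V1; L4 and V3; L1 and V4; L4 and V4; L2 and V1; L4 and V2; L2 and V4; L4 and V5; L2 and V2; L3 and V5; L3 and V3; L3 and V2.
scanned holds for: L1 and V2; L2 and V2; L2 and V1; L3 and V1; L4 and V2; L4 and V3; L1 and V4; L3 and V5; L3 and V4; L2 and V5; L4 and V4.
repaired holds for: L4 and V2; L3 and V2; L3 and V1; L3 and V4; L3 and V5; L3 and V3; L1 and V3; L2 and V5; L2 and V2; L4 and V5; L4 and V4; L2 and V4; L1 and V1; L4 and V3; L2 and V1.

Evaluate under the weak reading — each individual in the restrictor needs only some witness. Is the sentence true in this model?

False

"it" takes "a volume" as antecedent — a donkey pronoun bound across the clause boundary.
Weak reading: every librarian l with some shelved-volume has at least one shelved-volume v such that scanned(l,v) ∧ repaired(l,v).
Per librarian: L1:✗  L2:✓  L3:✓  L4:✓
L1 has no witness among its shelved-volumes.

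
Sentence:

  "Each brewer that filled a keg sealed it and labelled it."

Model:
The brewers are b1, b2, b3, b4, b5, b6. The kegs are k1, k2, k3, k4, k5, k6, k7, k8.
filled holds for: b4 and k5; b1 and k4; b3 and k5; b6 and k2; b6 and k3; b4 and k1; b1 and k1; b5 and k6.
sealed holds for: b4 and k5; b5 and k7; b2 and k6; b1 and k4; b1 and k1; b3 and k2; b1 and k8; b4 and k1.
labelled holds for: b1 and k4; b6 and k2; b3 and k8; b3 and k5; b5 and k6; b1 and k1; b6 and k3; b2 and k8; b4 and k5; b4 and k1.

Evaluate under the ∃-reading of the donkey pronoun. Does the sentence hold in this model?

"it" takes "a keg" as antecedent — a donkey pronoun bound across the clause boundary.
Weak reading: every brewer b with some filled-keg has at least one filled-keg k such that sealed(b,k) ∧ labelled(b,k).
Per brewer: b1:✓  b3:✗  b4:✓  b5:✗  b6:✗
b3 has no witness among its filled-kegs.

False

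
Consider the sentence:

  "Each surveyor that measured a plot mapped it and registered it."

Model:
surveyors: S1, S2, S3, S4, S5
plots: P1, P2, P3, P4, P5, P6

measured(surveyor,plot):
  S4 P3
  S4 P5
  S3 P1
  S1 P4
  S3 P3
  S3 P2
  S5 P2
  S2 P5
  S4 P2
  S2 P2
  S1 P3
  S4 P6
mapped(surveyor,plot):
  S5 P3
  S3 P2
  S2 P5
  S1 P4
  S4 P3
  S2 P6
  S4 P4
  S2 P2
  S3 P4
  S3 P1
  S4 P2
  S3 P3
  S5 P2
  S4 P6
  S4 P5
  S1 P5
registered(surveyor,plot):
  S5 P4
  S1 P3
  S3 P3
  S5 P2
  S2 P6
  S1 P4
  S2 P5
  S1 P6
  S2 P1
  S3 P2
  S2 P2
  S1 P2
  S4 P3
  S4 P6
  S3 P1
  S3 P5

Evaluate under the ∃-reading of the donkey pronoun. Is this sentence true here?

"it" takes "a plot" as antecedent — a donkey pronoun bound across the clause boundary.
Weak reading: every surveyor s with some measured-plot has at least one measured-plot p such that mapped(s,p) ∧ registered(s,p).
Per surveyor: S1:✓  S2:✓  S3:✓  S4:✓  S5:✓
Every surveyor in the restrictor has a witness.

True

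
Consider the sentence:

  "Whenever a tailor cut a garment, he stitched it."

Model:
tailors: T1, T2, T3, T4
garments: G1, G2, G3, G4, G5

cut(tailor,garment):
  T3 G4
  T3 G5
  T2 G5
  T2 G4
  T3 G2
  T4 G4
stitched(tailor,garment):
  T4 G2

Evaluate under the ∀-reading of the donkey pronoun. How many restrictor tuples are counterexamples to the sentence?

6

"it" takes "a garment" as antecedent — a donkey pronoun bound across the clause boundary.
Strong reading: for every (t,g) with cut(t,g), stitched(t,g).
Restrictor pairs: (T2,G4) ✗  (T2,G5) ✗  (T3,G2) ✗  (T3,G4) ✗  (T3,G5) ✗  (T4,G4) ✗
Counterexamples (restrictor pairs failing the scope): 6.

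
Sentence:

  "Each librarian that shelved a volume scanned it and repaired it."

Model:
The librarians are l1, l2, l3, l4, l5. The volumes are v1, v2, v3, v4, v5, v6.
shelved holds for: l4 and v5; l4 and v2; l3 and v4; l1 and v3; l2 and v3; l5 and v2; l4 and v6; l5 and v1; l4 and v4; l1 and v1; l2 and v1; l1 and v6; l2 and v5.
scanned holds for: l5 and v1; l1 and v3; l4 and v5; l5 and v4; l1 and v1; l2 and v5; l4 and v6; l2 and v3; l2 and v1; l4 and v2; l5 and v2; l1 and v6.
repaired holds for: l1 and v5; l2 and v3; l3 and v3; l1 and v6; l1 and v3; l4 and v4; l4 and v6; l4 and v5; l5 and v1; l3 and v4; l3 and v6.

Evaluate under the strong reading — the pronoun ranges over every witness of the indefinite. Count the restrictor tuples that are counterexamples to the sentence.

"it" takes "a volume" as antecedent — a donkey pronoun bound across the clause boundary.
Strong reading: for every (l,v) with shelved(l,v), scanned(l,v) ∧ repaired(l,v).
Restrictor pairs: (l1,v1) ✗  (l1,v3) ✓  (l1,v6) ✓  (l2,v1) ✗  (l2,v3) ✓  (l2,v5) ✗  (l3,v4) ✗  (l4,v2) ✗  (l4,v4) ✗  (l4,v5) ✓  (l4,v6) ✓  (l5,v1) ✓  (l5,v2) ✗
Counterexamples (restrictor pairs failing the scope): 7.

7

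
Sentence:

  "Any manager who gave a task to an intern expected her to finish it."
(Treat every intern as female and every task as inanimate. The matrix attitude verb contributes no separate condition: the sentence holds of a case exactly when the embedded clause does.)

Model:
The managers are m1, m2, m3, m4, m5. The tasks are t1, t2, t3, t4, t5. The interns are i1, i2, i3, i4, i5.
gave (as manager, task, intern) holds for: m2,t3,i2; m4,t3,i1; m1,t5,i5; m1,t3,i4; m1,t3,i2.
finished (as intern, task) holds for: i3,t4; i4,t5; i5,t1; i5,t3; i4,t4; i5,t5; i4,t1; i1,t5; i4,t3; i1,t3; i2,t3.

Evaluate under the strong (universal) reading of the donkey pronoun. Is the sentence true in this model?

"her" takes "an intern" as antecedent and "it" takes "a task"; both are donkey pronouns co-varying with the restrictor.
Strong reading: for every (m,t,i) with gave(m,t,i), finished(i,t).
Restrictor triples: (m1,t3,i2)→finished(i2,t3) ✓  (m1,t3,i4)→finished(i4,t3) ✓  (m1,t5,i5)→finished(i5,t5) ✓  (m2,t3,i2)→finished(i2,t3) ✓  (m4,t3,i1)→finished(i1,t3) ✓
Every restrictor triple satisfies the scope.

True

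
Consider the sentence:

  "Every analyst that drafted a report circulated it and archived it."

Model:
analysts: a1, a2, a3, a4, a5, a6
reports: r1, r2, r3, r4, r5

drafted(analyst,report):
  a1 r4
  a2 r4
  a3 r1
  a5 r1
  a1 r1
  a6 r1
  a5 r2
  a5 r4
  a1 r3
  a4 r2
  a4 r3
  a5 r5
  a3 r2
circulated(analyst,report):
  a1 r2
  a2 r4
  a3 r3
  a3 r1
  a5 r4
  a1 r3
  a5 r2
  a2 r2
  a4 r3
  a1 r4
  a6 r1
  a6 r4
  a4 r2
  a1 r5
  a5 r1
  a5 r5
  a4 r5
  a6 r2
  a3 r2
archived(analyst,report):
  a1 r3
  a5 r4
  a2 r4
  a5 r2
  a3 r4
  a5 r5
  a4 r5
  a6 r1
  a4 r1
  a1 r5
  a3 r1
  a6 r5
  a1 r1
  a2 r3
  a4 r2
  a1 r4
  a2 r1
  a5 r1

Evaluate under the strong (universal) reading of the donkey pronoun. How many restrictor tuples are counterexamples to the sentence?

"it" takes "a report" as antecedent — a donkey pronoun bound across the clause boundary.
Strong reading: for every (a,r) with drafted(a,r), circulated(a,r) ∧ archived(a,r).
Restrictor pairs: (a1,r1) ✗  (a1,r3) ✓  (a1,r4) ✓  (a2,r4) ✓  (a3,r1) ✓  (a3,r2) ✗  (a4,r2) ✓  (a4,r3) ✗  (a5,r1) ✓  (a5,r2) ✓  (a5,r4) ✓  (a5,r5) ✓  (a6,r1) ✓
Counterexamples (restrictor pairs failing the scope): 3.

3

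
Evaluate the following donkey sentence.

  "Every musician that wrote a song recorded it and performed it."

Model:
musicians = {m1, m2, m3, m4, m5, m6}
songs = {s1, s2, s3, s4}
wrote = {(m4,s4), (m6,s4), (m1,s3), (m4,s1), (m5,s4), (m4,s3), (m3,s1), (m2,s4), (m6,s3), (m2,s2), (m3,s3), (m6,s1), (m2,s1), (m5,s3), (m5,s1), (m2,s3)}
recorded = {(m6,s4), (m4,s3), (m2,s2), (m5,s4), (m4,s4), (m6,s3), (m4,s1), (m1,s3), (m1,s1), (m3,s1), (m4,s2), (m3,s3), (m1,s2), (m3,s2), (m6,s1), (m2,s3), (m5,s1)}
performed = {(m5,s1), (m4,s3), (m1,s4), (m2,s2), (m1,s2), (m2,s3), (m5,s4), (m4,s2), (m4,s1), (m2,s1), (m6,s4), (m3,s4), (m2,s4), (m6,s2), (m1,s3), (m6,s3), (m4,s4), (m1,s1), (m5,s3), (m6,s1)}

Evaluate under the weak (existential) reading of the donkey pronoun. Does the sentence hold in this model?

False

"it" takes "a song" as antecedent — a donkey pronoun bound across the clause boundary.
Weak reading: every musician m with some wrote-song has at least one wrote-song s such that recorded(m,s) ∧ performed(m,s).
Per musician: m1:✓  m2:✓  m3:✗  m4:✓  m5:✓  m6:✓
m3 has no witness among its wrote-songs.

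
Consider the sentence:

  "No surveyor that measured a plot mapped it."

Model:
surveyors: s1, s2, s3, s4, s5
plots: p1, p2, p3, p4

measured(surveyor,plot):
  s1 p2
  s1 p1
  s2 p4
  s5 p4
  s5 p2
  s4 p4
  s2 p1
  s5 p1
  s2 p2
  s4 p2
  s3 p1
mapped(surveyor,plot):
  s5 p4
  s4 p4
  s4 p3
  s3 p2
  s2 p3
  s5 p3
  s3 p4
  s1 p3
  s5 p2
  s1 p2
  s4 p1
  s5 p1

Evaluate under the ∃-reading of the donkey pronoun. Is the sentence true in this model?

"it" takes "a plot" as antecedent — a donkey pronoun bound across the clause boundary.
Truth condition: for no (s,p) with measured(s,p) does mapped(s,p) hold.
Restrictor pairs — does the scope hold? (s1,p1):fails  (s1,p2):holds  (s2,p1):fails  (s2,p2):fails  (s2,p4):fails  (s3,p1):fails  (s4,p2):fails  (s4,p4):holds  (s5,p1):holds  (s5,p2):holds  (s5,p4):holds
Scope holds for 5 pair(s), so the sentence is false.

False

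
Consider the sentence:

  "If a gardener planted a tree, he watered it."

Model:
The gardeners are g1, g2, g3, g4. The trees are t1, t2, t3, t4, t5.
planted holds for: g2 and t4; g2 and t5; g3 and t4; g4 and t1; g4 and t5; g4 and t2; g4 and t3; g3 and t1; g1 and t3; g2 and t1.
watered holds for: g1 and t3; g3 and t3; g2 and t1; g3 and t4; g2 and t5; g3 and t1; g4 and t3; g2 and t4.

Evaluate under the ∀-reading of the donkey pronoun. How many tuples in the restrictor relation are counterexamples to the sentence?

"it" takes "a tree" as antecedent — a donkey pronoun bound across the clause boundary.
Strong reading: for every (g,t) with planted(g,t), watered(g,t).
Restrictor pairs: (g1,t3) ✓  (g2,t1) ✓  (g2,t4) ✓  (g2,t5) ✓  (g3,t1) ✓  (g3,t4) ✓  (g4,t1) ✗  (g4,t2) ✗  (g4,t3) ✓  (g4,t5) ✗
Counterexamples (restrictor pairs failing the scope): 3.

3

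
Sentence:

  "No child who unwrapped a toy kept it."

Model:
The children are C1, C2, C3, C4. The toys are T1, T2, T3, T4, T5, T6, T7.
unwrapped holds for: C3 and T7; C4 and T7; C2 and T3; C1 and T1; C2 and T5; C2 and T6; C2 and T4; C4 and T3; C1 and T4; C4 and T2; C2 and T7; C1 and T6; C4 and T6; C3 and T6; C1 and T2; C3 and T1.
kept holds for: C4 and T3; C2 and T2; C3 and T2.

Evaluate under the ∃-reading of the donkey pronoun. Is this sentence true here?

"it" takes "a toy" as antecedent — a donkey pronoun bound across the clause boundary.
Truth condition: for no (c,t) with unwrapped(c,t) does kept(c,t) hold.
Restrictor pairs — does the scope hold? (C1,T1):fails  (C1,T2):fails  (C1,T4):fails  (C1,T6):fails  (C2,T3):fails  (C2,T4):fails  (C2,T5):fails  (C2,T6):fails  (C2,T7):fails  (C3,T1):fails  (C3,T6):fails  (C3,T7):fails  (C4,T2):fails  (C4,T3):holds  (C4,T6):fails  (C4,T7):fails
Scope holds for 1 pair(s), so the sentence is false.

False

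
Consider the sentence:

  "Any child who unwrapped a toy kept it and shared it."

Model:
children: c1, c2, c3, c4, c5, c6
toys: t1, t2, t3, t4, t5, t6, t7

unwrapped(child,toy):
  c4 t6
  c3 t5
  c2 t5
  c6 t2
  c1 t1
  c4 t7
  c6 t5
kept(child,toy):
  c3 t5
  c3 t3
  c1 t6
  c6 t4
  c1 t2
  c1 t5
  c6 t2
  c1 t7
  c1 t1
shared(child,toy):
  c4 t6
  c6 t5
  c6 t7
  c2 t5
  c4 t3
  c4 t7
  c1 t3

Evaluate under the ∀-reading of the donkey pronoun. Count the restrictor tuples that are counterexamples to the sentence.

"it" takes "a toy" as antecedent — a donkey pronoun bound across the clause boundary.
Strong reading: for every (c,t) with unwrapped(c,t), kept(c,t) ∧ shared(c,t).
Restrictor pairs: (c1,t1) ✗  (c2,t5) ✗  (c3,t5) ✗  (c4,t6) ✗  (c4,t7) ✗  (c6,t2) ✗  (c6,t5) ✗
Counterexamples (restrictor pairs failing the scope): 7.

7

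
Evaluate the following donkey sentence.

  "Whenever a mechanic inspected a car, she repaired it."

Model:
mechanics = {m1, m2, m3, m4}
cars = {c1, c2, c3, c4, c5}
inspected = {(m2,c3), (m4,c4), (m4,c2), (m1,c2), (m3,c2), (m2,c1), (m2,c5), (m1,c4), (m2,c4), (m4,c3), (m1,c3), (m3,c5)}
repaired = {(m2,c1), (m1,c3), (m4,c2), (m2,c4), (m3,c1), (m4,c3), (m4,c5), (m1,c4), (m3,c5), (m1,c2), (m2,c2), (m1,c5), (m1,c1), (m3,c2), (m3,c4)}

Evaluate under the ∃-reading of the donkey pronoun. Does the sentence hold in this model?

True

"it" takes "a car" as antecedent — a donkey pronoun bound across the clause boundary.
Weak reading: every mechanic m with some inspected-car has at least one inspected-car c such that repaired(m,c).
Per mechanic: m1:✓  m2:✓  m3:✓  m4:✓
Every mechanic in the restrictor has a witness.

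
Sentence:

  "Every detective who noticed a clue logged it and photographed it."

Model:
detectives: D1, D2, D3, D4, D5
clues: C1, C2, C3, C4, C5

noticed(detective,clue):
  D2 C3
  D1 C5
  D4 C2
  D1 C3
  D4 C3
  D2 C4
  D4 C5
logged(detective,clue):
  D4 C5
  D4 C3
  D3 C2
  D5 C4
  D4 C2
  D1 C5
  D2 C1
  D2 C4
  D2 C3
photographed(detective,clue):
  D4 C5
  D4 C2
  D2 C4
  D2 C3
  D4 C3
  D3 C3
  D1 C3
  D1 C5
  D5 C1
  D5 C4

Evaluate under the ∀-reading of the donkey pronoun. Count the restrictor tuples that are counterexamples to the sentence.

"it" takes "a clue" as antecedent — a donkey pronoun bound across the clause boundary.
Strong reading: for every (d,c) with noticed(d,c), logged(d,c) ∧ photographed(d,c).
Restrictor pairs: (D1,C3) ✗  (D1,C5) ✓  (D2,C3) ✓  (D2,C4) ✓  (D4,C2) ✓  (D4,C3) ✓  (D4,C5) ✓
Counterexamples (restrictor pairs failing the scope): 1.

1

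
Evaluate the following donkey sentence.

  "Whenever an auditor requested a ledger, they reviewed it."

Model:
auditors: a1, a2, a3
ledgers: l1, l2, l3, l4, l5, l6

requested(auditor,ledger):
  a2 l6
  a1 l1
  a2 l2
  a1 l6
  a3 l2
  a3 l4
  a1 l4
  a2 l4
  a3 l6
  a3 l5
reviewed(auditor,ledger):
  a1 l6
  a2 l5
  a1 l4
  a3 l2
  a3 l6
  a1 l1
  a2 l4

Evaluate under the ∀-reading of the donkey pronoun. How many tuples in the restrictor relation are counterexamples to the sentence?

4

"it" takes "a ledger" as antecedent — a donkey pronoun bound across the clause boundary.
Strong reading: for every (a,l) with requested(a,l), reviewed(a,l).
Restrictor pairs: (a1,l1) ✓  (a1,l4) ✓  (a1,l6) ✓  (a2,l2) ✗  (a2,l4) ✓  (a2,l6) ✗  (a3,l2) ✓  (a3,l4) ✗  (a3,l5) ✗  (a3,l6) ✓
Counterexamples (restrictor pairs failing the scope): 4.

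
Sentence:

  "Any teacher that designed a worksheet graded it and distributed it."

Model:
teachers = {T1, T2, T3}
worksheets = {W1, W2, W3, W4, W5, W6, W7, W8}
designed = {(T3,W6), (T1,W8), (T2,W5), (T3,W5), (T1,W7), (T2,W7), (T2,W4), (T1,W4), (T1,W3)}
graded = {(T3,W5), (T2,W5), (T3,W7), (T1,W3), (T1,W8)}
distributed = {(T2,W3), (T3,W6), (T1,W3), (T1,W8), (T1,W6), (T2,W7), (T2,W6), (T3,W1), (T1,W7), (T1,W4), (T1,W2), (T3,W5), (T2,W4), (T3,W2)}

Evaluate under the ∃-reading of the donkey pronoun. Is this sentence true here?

"it" takes "a worksheet" as antecedent — a donkey pronoun bound across the clause boundary.
Weak reading: every teacher t with some designed-worksheet has at least one designed-worksheet w such that graded(t,w) ∧ distributed(t,w).
Per teacher: T1:✓  T2:✗  T3:✓
T2 has no witness among its designed-worksheets.

False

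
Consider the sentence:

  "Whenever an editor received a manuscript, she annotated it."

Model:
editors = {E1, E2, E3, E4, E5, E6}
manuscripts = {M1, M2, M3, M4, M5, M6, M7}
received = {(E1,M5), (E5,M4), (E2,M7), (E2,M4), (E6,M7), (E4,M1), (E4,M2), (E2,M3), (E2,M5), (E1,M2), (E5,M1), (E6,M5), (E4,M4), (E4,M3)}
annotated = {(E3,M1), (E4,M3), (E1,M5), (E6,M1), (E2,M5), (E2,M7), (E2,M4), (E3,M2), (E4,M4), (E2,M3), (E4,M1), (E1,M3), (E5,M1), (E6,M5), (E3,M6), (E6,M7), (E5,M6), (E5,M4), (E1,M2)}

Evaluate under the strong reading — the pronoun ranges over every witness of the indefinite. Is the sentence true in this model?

False

"it" takes "a manuscript" as antecedent — a donkey pronoun bound across the clause boundary.
Strong reading: for every (e,m) with received(e,m), annotated(e,m).
Restrictor pairs: (E1,M2) ✓  (E1,M5) ✓  (E2,M3) ✓  (E2,M4) ✓  (E2,M5) ✓  (E2,M7) ✓  (E4,M1) ✓  (E4,M2) ✗  (E4,M3) ✓  (E4,M4) ✓  (E5,M1) ✓  (E5,M4) ✓  (E6,M5) ✓  (E6,M7) ✓
Counterexample: (E4,M2) is in received but fails the scope.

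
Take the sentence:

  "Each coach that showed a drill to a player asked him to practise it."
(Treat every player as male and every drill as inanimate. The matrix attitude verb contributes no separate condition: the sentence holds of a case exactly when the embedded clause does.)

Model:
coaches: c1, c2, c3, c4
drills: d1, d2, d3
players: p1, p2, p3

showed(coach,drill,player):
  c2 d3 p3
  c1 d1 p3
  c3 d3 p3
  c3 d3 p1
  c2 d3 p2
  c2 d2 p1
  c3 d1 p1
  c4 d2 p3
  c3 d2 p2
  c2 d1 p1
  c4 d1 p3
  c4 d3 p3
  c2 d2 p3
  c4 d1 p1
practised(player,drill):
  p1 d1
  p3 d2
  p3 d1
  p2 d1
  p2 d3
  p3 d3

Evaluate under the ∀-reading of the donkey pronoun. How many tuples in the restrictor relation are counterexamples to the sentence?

"him" takes "a player" as antecedent and "it" takes "a drill"; both are donkey pronouns co-varying with the restrictor.
Strong reading: for every (c,d,p) with showed(c,d,p), practised(p,d).
Restrictor triples: (c1,d1,p3)→practised(p3,d1) ✓  (c2,d1,p1)→practised(p1,d1) ✓  (c2,d2,p1)→practised(p1,d2) ✗  (c2,d2,p3)→practised(p3,d2) ✓  (c2,d3,p2)→practised(p2,d3) ✓  (c2,d3,p3)→practised(p3,d3) ✓  (c3,d1,p1)→practised(p1,d1) ✓  (c3,d2,p2)→practised(p2,d2) ✗  (c3,d3,p1)→practised(p1,d3) ✗  (c3,d3,p3)→practised(p3,d3) ✓  (c4,d1,p1)→practised(p1,d1) ✓  (c4,d1,p3)→practised(p3,d1) ✓  (c4,d2,p3)→practised(p3,d2) ✓  (c4,d3,p3)→practised(p3,d3) ✓
Counterexamples (restrictor triples failing the scope): 3.

3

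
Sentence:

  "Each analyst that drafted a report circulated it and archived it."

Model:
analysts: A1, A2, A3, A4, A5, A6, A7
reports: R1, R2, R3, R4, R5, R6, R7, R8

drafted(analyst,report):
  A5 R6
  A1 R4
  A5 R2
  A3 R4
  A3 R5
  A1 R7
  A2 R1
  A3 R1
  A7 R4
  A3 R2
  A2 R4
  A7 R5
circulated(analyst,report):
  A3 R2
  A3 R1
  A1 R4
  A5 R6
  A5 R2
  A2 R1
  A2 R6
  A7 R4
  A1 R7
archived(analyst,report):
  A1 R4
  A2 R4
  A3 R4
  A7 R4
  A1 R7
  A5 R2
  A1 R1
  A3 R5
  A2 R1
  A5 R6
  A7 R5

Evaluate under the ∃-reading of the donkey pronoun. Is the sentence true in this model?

False

"it" takes "a report" as antecedent — a donkey pronoun bound across the clause boundary.
Weak reading: every analyst a with some drafted-report has at least one drafted-report r such that circulated(a,r) ∧ archived(a,r).
Per analyst: A1:✓  A2:✓  A3:✗  A5:✓  A7:✓
A3 has no witness among its drafted-reports.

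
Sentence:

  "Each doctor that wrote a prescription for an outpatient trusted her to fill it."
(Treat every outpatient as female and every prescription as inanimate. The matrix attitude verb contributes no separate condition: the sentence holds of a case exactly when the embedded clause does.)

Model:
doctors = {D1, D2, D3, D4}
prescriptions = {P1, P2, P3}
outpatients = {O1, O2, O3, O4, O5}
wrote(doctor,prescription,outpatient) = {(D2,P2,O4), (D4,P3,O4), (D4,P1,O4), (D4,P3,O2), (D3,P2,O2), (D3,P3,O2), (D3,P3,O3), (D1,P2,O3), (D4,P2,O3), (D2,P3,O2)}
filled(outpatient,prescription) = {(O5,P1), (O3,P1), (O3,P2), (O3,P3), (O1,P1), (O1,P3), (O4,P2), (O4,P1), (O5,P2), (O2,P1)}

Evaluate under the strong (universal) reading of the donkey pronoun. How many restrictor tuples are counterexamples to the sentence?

5

"her" takes "an outpatient" as antecedent and "it" takes "a prescription"; both are donkey pronouns co-varying with the restrictor.
Strong reading: for every (d,p,o) with wrote(d,p,o), filled(o,p).
Restrictor triples: (D1,P2,O3)→filled(O3,P2) ✓  (D2,P2,O4)→filled(O4,P2) ✓  (D2,P3,O2)→filled(O2,P3) ✗  (D3,P2,O2)→filled(O2,P2) ✗  (D3,P3,O2)→filled(O2,P3) ✗  (D3,P3,O3)→filled(O3,P3) ✓  (D4,P1,O4)→filled(O4,P1) ✓  (D4,P2,O3)→filled(O3,P2) ✓  (D4,P3,O2)→filled(O2,P3) ✗  (D4,P3,O4)→filled(O4,P3) ✗
Counterexamples (restrictor triples failing the scope): 5.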